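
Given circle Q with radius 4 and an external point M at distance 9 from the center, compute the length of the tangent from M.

tangent = √(d² - r²) = √(9² - 4²) = √(81 - 16) = √65 = sqrt(65)

sqrt(65)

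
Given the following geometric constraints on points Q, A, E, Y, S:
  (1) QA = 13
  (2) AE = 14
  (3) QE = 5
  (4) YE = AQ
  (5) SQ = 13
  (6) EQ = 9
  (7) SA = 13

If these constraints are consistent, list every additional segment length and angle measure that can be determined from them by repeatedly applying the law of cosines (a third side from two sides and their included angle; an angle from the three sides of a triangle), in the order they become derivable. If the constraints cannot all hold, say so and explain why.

These constraints are not satisfiable: (3) QE = 5 and (6) EQ = 9 assign two different lengths to the same segment. No planar figure meets all of them, so nothing further can be derived.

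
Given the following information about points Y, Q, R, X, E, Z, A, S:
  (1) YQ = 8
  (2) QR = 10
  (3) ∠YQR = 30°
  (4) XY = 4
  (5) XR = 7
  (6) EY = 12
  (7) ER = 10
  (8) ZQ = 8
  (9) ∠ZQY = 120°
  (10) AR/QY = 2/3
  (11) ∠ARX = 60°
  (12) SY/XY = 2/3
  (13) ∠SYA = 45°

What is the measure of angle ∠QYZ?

Step 1: By the law of cosines on triangle YQZ: YZ² = 8² + 8² − 2·8·8·cos(120°) = 192, so YZ = 8·√3.
Step 2: By the inverse law of cosines on triangle QYZ: cos(∠QYZ) = (8² + (8·√3)² − 8²) / (2·8·8·√3) = 192/221.7 = 0.866, so ∠QYZ = 30°.

Therefore, the measure of angle ∠QYZ = 30°.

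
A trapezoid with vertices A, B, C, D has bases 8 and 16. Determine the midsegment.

The midsegment (median) of a trapezoid connects the midpoints of the non-parallel sides.
Its length is the average of the two bases: (8 + 16) / 2 = 12.

12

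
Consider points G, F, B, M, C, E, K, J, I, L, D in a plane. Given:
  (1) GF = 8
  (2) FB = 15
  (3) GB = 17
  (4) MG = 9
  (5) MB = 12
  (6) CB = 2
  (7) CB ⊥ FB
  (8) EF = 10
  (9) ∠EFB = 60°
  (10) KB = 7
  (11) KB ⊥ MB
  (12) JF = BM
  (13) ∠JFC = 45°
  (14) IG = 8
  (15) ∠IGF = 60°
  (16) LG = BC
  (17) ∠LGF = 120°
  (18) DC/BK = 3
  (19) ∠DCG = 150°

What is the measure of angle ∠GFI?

Step 1: By the law of cosines on triangle FGI: FI² = 8² + 8² − 2·8·8·cos(60°) = 64, so FI = 8.
Step 2: By the inverse law of cosines on triangle GFI: cos(∠GFI) = (8² + 8² − 8²) / (2·8·8) = 64/128 = 0.5, so ∠GFI = 60°.

Therefore, the measure of angle ∠GFI = 60°.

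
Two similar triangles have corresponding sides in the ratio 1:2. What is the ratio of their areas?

Area ratio = (side ratio)^2 = (1/2)^2 = 1:4.

1:4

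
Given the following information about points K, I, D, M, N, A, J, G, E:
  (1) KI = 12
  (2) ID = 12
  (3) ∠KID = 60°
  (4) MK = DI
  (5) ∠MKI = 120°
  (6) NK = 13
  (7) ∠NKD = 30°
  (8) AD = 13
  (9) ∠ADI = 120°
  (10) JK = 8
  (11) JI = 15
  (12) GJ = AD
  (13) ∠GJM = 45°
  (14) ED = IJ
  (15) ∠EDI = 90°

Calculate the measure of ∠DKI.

Step 1: By the law of cosines on triangle KID: KD² = 12² + 12² − 2·12·12·cos(60°) = 144, so KD = 12.
Step 2: By the inverse law of cosines on triangle DKI: cos(∠DKI) = (12² + 12² − 12²) / (2·12·12) = 144/288 = 0.5, so ∠DKI = 60°.

Therefore, the measure of angle ∠DKI = 60°.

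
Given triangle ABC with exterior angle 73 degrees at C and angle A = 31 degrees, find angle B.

The exterior angle theorem states that an exterior angle equals the sum of the two non-adjacent interior angles.
So 73 = 31 + angle B, which gives angle B = 73 - 31 = 42 degrees.

42 degrees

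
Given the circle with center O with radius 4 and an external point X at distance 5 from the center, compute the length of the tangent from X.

The tangent, radius, and line from the external point to the center form a right triangle.
The right angle is where the tangent meets the radius.
By the Pythagorean theorem: tangent² + 4² = 5²
tangent² = 25 - 16 = 9
tangent = 3

3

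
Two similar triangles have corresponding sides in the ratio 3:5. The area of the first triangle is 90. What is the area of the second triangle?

Area ratio = (3/5)^2 = 9/25. Area of the second triangle = 90 * 25/9 = 250.

250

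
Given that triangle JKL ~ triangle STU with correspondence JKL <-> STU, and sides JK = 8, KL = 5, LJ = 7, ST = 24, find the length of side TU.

k = 24/8 = 3. TU = 3 * 5 = 15.

15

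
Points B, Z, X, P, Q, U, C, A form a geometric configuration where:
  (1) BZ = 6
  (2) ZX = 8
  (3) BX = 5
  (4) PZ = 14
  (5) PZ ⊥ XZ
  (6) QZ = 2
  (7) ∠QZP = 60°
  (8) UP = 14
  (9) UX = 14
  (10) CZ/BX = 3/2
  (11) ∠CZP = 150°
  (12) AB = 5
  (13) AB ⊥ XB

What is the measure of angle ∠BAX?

Step 1: By the law of cosines on triangle ABX: AX² = 5² + 5² − 2·5·5·cos(90°) = 50, so AX = 5·√2.
Step 2: By the inverse law of cosines on triangle BAX: cos(∠BAX) = (5² + (5·√2)² − 5²) / (2·5·5·√2) = 50/70.71 = 0.7071, so ∠BAX = 45°.

Therefore, the measure of angle ∠BAX = 45°.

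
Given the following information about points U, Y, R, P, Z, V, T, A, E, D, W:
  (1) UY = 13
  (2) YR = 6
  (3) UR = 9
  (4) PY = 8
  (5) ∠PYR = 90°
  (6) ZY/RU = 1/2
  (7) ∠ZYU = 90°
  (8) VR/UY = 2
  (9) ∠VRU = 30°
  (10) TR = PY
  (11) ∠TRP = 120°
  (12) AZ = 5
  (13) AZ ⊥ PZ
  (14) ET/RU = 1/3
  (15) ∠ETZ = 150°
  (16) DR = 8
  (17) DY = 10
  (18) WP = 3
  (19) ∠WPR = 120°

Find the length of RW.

Step 1: By the law of cosines on triangle PYR: PR² = 8² + 6² − 2·8·6·cos(90°) = 100, so PR = 10.
Step 2: By the law of cosines on triangle RPW: RW² = 10² + 3² − 2·10·3·cos(120°) = 139, so RW = √139.

Therefore, the length of RW = √139.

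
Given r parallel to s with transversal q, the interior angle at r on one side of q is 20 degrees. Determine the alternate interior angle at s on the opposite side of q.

Alternate interior angles lie on opposite sides of the transversal, between the parallel lines.
By the alternate interior angle theorem, they are equal: 20 degrees.

20 degrees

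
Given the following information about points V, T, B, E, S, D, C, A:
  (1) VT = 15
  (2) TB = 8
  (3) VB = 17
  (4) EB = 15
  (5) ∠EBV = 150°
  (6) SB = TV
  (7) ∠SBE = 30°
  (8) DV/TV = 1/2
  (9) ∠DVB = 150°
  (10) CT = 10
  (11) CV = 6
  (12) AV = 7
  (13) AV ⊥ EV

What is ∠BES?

From the given relations: SB = TV = 15.
Step 1: By the law of cosines on triangle EBS: ES² = 15² + 15² − 2·15·15·cos(30°) = 60.29, so ES ≈ 7.76.
Step 2: By the inverse law of cosines on triangle BES: cos(∠BES) = (15² + 7.76² − 15²) / (2·15·7.76) = 60.29/232.94 = 0.2588, so ∠BES = 75°.

Therefore, the measure of angle ∠BES = 75°.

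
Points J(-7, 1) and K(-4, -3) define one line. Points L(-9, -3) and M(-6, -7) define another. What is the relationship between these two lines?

Slope of line 1: m1 = (-3 - 1)/(-4 - -7) = -4/3 = -4/3
Slope of line 2: m2 = (-7 - -3)/(-6 - -9) = -4/3 = -4/3
Two lines are parallel if and only if they have equal slopes (or both are vertical).
Here m1 = m2 = -4/3, confirming the lines are parallel.

Parallel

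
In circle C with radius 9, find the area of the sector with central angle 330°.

Sector area = πr² × θ/360
= π × 9² × 11/12
= π × 81 × 11/12
= 297*pi/4

297*pi/4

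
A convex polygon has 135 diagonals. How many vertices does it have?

Using d = n(n - 3)/2, we solve 135 = n(n - 3)/2.
So n(n - 3) = 270.
Testing n = 18: 18 * 15 = 270 = 270. Correct.
The polygon has 18 sides.

18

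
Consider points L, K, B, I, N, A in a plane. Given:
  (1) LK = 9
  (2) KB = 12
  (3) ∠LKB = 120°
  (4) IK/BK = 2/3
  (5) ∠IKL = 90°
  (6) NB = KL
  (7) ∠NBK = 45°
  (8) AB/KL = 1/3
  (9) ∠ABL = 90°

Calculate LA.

From the given relations: AB = 1/3·KL = 1/3·9 = 3.
Step 1: By the law of cosines on triangle LKB: LB² = 9² + 12² − 2·9·12·cos(120°) = 333, so LB = 3·√37.
Step 2: By the law of cosines on triangle LBA: LA² = (3·√37)² + 3² − 2·3·√37·3·cos(90°) = 342, so LA = 3·√38.

Therefore, the length of LA = 3·√38.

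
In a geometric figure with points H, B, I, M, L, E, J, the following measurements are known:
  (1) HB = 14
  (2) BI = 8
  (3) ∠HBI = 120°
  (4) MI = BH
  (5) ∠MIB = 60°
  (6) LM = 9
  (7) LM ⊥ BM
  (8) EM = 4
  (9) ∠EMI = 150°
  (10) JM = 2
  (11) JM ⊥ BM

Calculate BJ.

From the given relations: MI = BH = 14.
Step 1: By the law of cosines on triangle BIM: BM² = 8² + 14² − 2·8·14·cos(60°) = 148, so BM = 2·√37.
Step 2: By the law of cosines on triangle BMJ: BJ² = (2·√37)² + 2² − 2·2·√37·2·cos(90°) = 152, so BJ = 2·√38.

Therefore, the length of BJ = 2·√38.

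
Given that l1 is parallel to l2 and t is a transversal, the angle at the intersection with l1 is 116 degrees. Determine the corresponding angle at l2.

When a transversal crosses parallel lines, angles in the same position at each intersection are called corresponding angles.
These are always equal, so the answer is 116 degrees.

116 degrees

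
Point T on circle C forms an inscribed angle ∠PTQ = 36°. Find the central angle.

The inscribed angle theorem states that a central angle is always twice any inscribed angle that subtends the same arc.
Since the inscribed angle is 36°, the central angle = 2 × 36° = 72°.

72°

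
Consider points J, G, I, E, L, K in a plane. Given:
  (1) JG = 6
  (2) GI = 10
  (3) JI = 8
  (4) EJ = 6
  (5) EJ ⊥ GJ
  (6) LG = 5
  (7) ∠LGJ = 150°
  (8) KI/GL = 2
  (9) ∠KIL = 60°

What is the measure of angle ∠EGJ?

Step 1: By the law of cosines on triangle GJE: GE² = 6² + 6² − 2·6·6·cos(90°) = 72, so GE = 6·√2.
Step 2: By the inverse law of cosines on triangle EGJ: cos(∠EGJ) = ((6·√2)² + 6² − 6²) / (2·6·√2·6) = 72/101.82 = 0.7071, so ∠EGJ = 45°.

Therefore, the measure of angle ∠EGJ = 45°.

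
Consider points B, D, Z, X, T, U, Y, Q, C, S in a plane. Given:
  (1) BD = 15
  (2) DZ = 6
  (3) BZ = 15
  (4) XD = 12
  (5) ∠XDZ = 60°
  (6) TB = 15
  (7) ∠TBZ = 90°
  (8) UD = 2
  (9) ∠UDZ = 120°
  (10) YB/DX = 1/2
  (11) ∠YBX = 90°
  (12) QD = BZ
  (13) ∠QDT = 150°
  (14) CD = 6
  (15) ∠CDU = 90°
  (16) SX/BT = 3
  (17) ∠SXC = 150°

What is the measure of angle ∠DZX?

Step 1: By the law of cosines on triangle ZDX: ZX² = 6² + 12² − 2·6·12·cos(60°) = 108, so ZX = 6·√3.
Step 2: By the inverse law of cosines on triangle DZX: cos(∠DZX) = (6² + (6·√3)² − 12²) / (2·6·6·√3) = 0/124.71 = 0, so ∠DZX = 90°.

Therefore, the measure of angle ∠DZX = 90°.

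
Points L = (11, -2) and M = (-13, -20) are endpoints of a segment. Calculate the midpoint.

The midpoint is the point halfway along the segment.
Move half the horizontal distance: 11 + (-13 - 11)/2 = 11 + -24/2 = -1
Move half the vertical distance: -2 + (-20 - -2)/2 = -2 + -18/2 = -11
Midpoint = (-1, -11)

(-1, -11)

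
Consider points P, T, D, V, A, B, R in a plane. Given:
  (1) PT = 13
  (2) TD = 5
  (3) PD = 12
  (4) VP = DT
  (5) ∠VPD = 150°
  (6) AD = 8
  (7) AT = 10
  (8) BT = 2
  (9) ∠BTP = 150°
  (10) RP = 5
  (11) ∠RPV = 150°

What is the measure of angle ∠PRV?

From the given relations: VP = DT = 5.
Step 1: By the law of cosines on triangle RPV: RV² = 5² + 5² − 2·5·5·cos(150°) = 93.3, so RV ≈ 9.66.
Step 2: By the inverse law of cosines on triangle PRV: cos(∠PRV) = (5² + 9.66² − 5²) / (2·5·9.66) = 93.3/96.59 = 0.9659, so ∠PRV = 15°.

Therefore, the measure of angle ∠PRV = 15°.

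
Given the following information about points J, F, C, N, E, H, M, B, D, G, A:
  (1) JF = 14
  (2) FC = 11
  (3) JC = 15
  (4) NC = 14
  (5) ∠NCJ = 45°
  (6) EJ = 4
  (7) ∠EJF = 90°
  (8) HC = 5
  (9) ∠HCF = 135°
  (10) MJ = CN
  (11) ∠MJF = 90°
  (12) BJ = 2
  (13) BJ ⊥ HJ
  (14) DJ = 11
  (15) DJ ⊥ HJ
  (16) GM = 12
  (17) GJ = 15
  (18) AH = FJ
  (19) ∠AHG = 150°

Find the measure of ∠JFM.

From the given relations: MJ = CN = 14.
Step 1: By the law of cosines on triangle FJM: FM² = 14² + 14² − 2·14·14·cos(90°) = 392, so FM = 14·√2.
Step 2: By the inverse law of cosines on triangle JFM: cos(∠JFM) = (14² + (14·√2)² − 14²) / (2·14·14·√2) = 392/554.37 = 0.7071, so ∠JFM = 45°.

Therefore, the measure of angle ∠JFM = 45°.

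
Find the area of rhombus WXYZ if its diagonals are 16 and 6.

Area of a rhombus = (d1 * d2) / 2
Area = (16 * 6) / 2
Area = 96 / 2
Area = 48

48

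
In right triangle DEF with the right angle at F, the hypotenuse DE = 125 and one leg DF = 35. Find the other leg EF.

EF = sqrt(125^2 - 35^2) = sqrt(14400) = 120

120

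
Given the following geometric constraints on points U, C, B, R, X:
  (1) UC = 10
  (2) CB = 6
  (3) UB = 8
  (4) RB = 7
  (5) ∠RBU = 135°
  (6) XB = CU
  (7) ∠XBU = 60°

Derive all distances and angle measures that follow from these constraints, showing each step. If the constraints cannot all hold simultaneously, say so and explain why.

The constraints are consistent.

From the given relations:
  XB = CU = 10

Step 1: From UB = 8, BR = 7, and ∠UBR = 135°, by the law of cosines:
  UR² = UB² + BR² - 2·UB·BR·cos(135°) = 64 + 49 + 79.2 = 192.2
  UR ≈ 13.86

Step 2: From UB = 8, BX = 10, and ∠UBX = 60°, by the law of cosines:
  UX² = UB² + BX² - 2·UB·BX·cos(60°) = 64 + 100 - 80 = 84
  UX = 2·√21

Step 3: From UB = 8, UC = 10, BC = 6, by the inverse law of cosines:
  cos(∠BUC) = (UB² + UC² - BC²) / (2·UB·UC)
  ∠BUC = 36.87°

Step 4: From CB = 6, CU = 10, BU = 8, by the inverse law of cosines:
  cos(∠BCU) = (CB² + CU² - BU²) / (2·CB·CU)
  ∠BCU = 53.13°

Step 5: From BC = 6, BU = 8, CU = 10, by the inverse law of cosines:
  cos(∠CBU) = (BC² + BU² - CU²) / (2·BC·BU)
  ∠CBU = 90°

Step 6: From UB = 8, UR = 13.86, BR = 7, by the inverse law of cosines:
  cos(∠BUR) = (UB² + UR² - BR²) / (2·UB·UR)
  ∠BUR = 20.92°

Step 7: From UB = 8, UX = 2·√21, BX = 10, by the inverse law of cosines:
  cos(∠BUX) = (UB² + UX² - BX²) / (2·UB·UX)
  ∠BUX = 70.89°

Step 8: From RB = 7, RU = 13.86, BU = 8, by the inverse law of cosines:
  cos(∠BRU) = (RB² + RU² - BU²) / (2·RB·RU)
  ∠BRU = 24.08°

Step 9: From XB = 10, XU = 2·√21, BU = 8, by the inverse law of cosines:
  cos(∠BXU) = (XB² + XU² - BU²) / (2·XB·XU)
  ∠BXU = 49.11°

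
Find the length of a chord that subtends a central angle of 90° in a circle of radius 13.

Drop a perpendicular from the center to the chord, bisecting both the chord and the central angle.
Each half-chord = r sin(θ/2) = 13 sin(45°).
The full chord = 2 × 13 × sin(45°) = 13*sqrt(2).

13*sqrt(2)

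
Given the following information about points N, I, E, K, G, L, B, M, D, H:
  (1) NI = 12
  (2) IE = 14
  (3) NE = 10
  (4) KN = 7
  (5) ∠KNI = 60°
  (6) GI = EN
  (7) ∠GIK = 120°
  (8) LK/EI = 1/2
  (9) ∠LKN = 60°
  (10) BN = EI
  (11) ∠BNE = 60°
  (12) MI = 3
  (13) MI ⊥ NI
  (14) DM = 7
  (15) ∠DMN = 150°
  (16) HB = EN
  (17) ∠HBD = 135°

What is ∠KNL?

From the given relations: LK = 1/2·EI = 1/2·14 = 7.
Step 1: By the law of cosines on triangle NKL: NL² = 7² + 7² − 2·7·7·cos(60°) = 49, so NL = 7.
Step 2: By the inverse law of cosines on triangle KNL: cos(∠KNL) = (7² + 7² − 7²) / (2·7·7) = 49/98 = 0.5, so ∠KNL = 60°.

Therefore, the measure of angle ∠KNL = 60°.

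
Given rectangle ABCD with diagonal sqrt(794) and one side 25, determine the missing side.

The diagonal of a rectangle forms a right triangle with the two sides.
Rearranging the Pythagorean theorem: missing side = sqrt(d^2 - known^2).
= sqrt(794 - 625) = sqrt(169) = 13.

13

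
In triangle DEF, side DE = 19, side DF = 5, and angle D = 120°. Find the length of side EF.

Law of cosines: EF^2 = 19^2 + 5^2 - 2(19)(5)cos(120°) = 481, so EF = sqrt(481).

sqrt(481)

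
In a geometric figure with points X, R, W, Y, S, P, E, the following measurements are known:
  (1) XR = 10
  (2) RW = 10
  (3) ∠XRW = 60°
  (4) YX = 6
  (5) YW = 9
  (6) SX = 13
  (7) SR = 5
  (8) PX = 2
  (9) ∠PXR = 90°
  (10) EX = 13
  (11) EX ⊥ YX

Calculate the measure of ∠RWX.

Step 1: By the law of cosines on triangle WRX: WX² = 10² + 10² − 2·10·10·cos(60°) = 100, so WX = 10.
Step 2: By the inverse law of cosines on triangle RWX: cos(∠RWX) = (10² + 10² − 10²) / (2·10·10) = 100/200 = 0.5, so ∠RWX = 60°.

Therefore, the measure of angle ∠RWX = 60°.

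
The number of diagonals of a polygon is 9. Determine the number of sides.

Using d = n(n - 3)/2, we solve 9 = n(n - 3)/2.
So n(n - 3) = 18.
Testing n = 6: 6 * 3 = 18 = 18. Correct.
The polygon has 6 sides.

6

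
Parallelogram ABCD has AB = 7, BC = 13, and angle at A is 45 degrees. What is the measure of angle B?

Opposite sides of a parallelogram are parallel, so consecutive angles form co-interior angles on a transversal.
Co-interior angles sum to 180°, giving angle B = 180 - 45 = 135 degrees.

135 degrees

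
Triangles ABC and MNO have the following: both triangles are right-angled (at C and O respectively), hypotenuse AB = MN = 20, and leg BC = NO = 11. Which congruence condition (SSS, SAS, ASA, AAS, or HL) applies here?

The given information matches HL: The hypotenuse and one leg of two right triangles are equal (Hypotenuse-Leg).

HL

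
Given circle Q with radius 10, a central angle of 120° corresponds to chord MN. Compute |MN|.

Drop a perpendicular from the center to the chord, bisecting both the chord and the central angle.
Each half-chord = r sin(θ/2) = 10 sin(60°).
The full chord = 2 × 10 × sin(60°) = 10*sqrt(3).

10*sqrt(3)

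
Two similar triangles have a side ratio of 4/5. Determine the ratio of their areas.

Area scales with the square of linear dimensions. If every length is multiplied by 4/5, then the area is multiplied by (4/5)^2 = 16/25.
The area ratio is 16:25.

16:25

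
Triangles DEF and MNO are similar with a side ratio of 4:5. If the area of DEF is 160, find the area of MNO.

Area ratio = (4/5)^2 = 16/25. Area of MNO = 160 * 25/16 = 250.

250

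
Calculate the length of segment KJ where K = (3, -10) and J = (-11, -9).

d = sqrt((-11 - 3)^2 + (-9 - -10)^2)
d = sqrt(-14^2 + 1^2)
d = sqrt(196 + 1)
d = sqrt(197)

sqrt(197)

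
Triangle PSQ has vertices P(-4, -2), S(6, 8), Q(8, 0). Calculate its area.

Shoelace: Area = (1/2)|-4(8-0) + 6(0--2) + 8(-2-8)| = (1/2)(100) = 50

50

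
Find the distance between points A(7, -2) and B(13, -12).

The horizontal distance is |13 - 7| = 6 and the vertical distance is |-12 - -2| = 10.
By the Pythagorean theorem, d = sqrt(6^2 + 10^2) = sqrt(136) = 2*sqrt(34).

2*sqrt(34)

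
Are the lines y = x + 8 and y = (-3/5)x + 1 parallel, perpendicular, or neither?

Slope of line 1: m1 = 1
Slope of line 2: m2 = -3/5
For parallel lines we need equal slopes: 1 != -3/5.
For perpendicular lines we need m1*m2 = -1: (1)(-3/5) = -3/5 != -1.
Since neither condition holds, the lines are neither parallel nor perpendicular.

Neither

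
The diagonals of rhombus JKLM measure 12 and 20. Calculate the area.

Area = (12 * 20) / 2 = 240 / 2 = 120

120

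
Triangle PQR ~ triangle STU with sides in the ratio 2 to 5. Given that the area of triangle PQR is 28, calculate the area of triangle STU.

The ratio of areas of similar triangles = (side ratio)^2.
Side ratio = 2:5, so area ratio = 4:25.
Area of STU / Area of PQR = 25/4
Area of STU = 28 * 25/4 = 175

175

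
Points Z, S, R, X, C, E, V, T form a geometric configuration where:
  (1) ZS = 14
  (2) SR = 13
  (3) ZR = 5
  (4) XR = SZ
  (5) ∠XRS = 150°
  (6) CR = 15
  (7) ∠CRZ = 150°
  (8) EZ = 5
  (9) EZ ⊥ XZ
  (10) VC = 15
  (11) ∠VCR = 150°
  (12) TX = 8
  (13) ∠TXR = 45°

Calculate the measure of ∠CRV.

Step 1: By the law of cosines on triangle RCV: RV² = 15² + 15² − 2·15·15·cos(150°) = 839.71, so RV ≈ 28.98.
Step 2: By the inverse law of cosines on triangle CRV: cos(∠CRV) = (15² + 28.98² − 15²) / (2·15·28.98) = 839.71/869.33 = 0.9659, so ∠CRV = 15°.

Therefore, the measure of angle ∠CRV = 15°.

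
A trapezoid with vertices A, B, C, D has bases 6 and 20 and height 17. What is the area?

Area of a trapezoid = (base1 + base2) * height / 2
Area = (6 + 20) * 17 / 2
Area = 26 * 17 / 2
Area = 442 / 2
Area = 221

221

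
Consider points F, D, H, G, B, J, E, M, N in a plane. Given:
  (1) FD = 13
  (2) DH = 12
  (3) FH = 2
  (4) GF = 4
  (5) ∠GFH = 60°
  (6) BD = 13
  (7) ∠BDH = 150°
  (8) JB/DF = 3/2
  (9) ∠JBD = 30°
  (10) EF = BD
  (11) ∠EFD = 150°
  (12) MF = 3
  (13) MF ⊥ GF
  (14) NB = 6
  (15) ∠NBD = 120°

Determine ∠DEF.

From the given relations: EF = BD = 13.
Step 1: By the law of cosines on triangle EFD: ED² = 13² + 13² − 2·13·13·cos(150°) = 630.72, so ED ≈ 25.11.
Step 2: By the inverse law of cosines on triangle DEF: cos(∠DEF) = (25.11² + 13² − 13²) / (2·25.11·13) = 630.72/652.97 = 0.9659, so ∠DEF = 15°.

Therefore, the measure of angle ∠DEF = 15°.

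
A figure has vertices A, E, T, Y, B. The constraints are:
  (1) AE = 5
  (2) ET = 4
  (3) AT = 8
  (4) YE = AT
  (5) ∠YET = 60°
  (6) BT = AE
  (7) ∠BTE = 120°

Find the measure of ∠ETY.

From the given relations: YE = AT = 8.
Step 1: By the law of cosines on triangle TEY: TY² = 4² + 8² − 2·4·8·cos(60°) = 48, so TY = 4·√3.
Step 2: By the inverse law of cosines on triangle ETY: cos(∠ETY) = (4² + (4·√3)² − 8²) / (2·4·4·√3) = 0/55.43 = 0, so ∠ETY = 90°.

Therefore, the measure of angle ∠ETY = 90°.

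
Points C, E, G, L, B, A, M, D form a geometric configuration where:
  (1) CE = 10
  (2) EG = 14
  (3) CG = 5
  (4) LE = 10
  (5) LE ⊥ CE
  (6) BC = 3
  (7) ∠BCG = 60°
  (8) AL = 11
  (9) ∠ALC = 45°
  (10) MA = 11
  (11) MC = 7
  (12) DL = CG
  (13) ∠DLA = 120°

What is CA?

Step 1: By the law of cosines on triangle LEC: LC² = 10² + 10² − 2·10·10·cos(90°) = 200, so LC = 10·√2.
Step 2: By the law of cosines on triangle CLA: CA² = (10·√2)² + 11² − 2·10·√2·11·cos(45°) = 101, so CA = √101.

Therefore, the length of CA = √101.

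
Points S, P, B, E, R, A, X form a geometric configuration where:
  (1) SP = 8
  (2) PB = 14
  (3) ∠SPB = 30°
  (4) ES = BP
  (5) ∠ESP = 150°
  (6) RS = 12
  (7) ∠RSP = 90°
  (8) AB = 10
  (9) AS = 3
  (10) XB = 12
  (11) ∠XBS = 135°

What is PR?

Step 1: By the law of cosines on triangle PSR: PR² = 8² + 12² − 2·8·12·cos(90°) = 208, so PR = 4·√13.

Therefore, the length of PR = 4·√13.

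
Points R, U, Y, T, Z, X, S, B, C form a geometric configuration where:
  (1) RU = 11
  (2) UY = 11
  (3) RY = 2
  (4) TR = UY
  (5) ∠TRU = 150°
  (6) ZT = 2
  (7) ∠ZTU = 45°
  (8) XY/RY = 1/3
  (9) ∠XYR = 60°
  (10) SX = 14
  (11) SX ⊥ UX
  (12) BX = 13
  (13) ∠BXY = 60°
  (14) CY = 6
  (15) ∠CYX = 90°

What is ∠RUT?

From the given relations: TR = UY = 11.
Step 1: By the law of cosines on triangle URT: UT² = 11² + 11² − 2·11·11·cos(150°) = 451.58, so UT ≈ 21.25.
Step 2: By the inverse law of cosines on triangle RUT: cos(∠RUT) = (11² + 21.25² − 11²) / (2·11·21.25) = 451.58/467.51 = 0.9659, so ∠RUT = 15°.

Therefore, the measure of angle ∠RUT = 15°.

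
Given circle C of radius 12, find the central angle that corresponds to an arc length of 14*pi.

The full circumference is 2πr = 24*pi.
The arc is 14*pi / 24*pi = 7/12 of the full circle.
So the central angle = 7/12 × 360° = 210°.

210°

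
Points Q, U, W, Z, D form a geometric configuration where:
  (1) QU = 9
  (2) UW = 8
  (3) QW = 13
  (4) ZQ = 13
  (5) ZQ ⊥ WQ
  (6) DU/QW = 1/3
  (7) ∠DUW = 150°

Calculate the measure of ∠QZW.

Step 1: By the law of cosines on triangle ZQW: ZW² = 13² + 13² − 2·13·13·cos(90°) = 338, so ZW = 13·√2.
Step 2: By the inverse law of cosines on triangle QZW: cos(∠QZW) = (13² + (13·√2)² − 13²) / (2·13·13·√2) = 338/478 = 0.7071, so ∠QZW = 45°.

Therefore, the measure of angle ∠QZW = 45°.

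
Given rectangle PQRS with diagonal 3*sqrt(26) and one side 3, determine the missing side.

Using the Pythagorean theorem: d^2 = a^2 + b^2
b^2 = d^2 - a^2
b^2 = 234 - 9
b^2 = 225
b = sqrt(225) = 15

15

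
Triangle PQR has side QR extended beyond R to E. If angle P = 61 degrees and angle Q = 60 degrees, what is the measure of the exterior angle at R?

The interior angle at R is 180 - 61 - 60 = 59 degrees.
The exterior angle and interior angle at R are supplementary:
Exterior angle = 180 - 59 = 121 degrees.

121 degrees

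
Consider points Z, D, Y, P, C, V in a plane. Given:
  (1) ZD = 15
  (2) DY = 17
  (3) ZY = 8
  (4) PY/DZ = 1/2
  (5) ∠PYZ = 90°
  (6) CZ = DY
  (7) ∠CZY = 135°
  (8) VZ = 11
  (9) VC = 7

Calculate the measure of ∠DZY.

Step 1: By the inverse law of cosines on triangle DZY: cos(∠DZY) = (15² + 8² − 17²) / (2·15·8) = 0/240 = 0, so ∠DZY = 90°.

Therefore, the measure of angle ∠DZY = 90°.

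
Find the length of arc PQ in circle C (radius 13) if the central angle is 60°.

Arc length = 2π(13)(1/6) = 13*pi/3

13*pi/3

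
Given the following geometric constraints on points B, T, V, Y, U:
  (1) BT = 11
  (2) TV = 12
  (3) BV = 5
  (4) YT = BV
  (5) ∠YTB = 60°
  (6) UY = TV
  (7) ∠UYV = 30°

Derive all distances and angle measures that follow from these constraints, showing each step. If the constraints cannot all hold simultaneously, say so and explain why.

The constraints are consistent.

From the given relations:
  YT = BV = 5
  UY = TV = 12

Step 1: From BT = 11, TY = 5, and ∠BTY = 60°, by the law of cosines:
  BY² = BT² + TY² - 2·BT·TY·cos(60°) = 121 + 25 - 55 = 91
  BY = √91

Step 2: From BT = 11, BV = 5, TV = 12, by the inverse law of cosines:
  cos(∠TBV) = (BT² + BV² - TV²) / (2·BT·BV)
  ∠TBV = 88.96°

Step 3: From TB = 11, TV = 12, BV = 5, by the inverse law of cosines:
  cos(∠BTV) = (TB² + TV² - BV²) / (2·TB·TV)
  ∠BTV = 24.62°

Step 4: From VB = 5, VT = 12, BT = 11, by the inverse law of cosines:
  cos(∠BVT) = (VB² + VT² - BT²) / (2·VB·VT)
  ∠BVT = 66.42°

Step 5: From BT = 11, BY = √91, TY = 5, by the inverse law of cosines:
  cos(∠TBY) = (BT² + BY² - TY²) / (2·BT·BY)
  ∠TBY = 27°

Step 6: From YB = √91, YT = 5, BT = 11, by the inverse law of cosines:
  cos(∠BYT) = (YB² + YT² - BT²) / (2·YB·YT)
  ∠BYT = 93°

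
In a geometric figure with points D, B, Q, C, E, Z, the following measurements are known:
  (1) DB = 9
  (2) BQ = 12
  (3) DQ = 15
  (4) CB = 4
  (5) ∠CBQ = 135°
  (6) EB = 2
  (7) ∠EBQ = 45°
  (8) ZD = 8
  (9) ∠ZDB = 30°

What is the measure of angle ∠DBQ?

Step 1: By the inverse law of cosines on triangle DBQ: cos(∠DBQ) = (9² + 12² − 15²) / (2·9·12) = 0/216 = 0, so ∠DBQ = 90°.

Therefore, the measure of angle ∠DBQ = 90°.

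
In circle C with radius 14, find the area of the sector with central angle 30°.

The full circle has area πr² = π(14)² = 196*pi.
The sector covers 30° out of 360°, a fraction of 1/12.
Sector area = 196*pi × 1/12 = 49*pi/3.

49*pi/3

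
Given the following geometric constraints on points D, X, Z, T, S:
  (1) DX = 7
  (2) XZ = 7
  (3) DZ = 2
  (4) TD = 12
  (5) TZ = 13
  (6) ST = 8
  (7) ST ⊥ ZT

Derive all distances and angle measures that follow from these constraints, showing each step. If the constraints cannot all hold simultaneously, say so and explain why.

The constraints are consistent.

Step 1: From ZT = 13, TS = 8, and ∠ZTS = 90°, by the law of cosines:
  ZS² = ZT² + TS² - 2·ZT·TS·cos(90°) = 169 + 64 - 0 = 233
  ZS ≈ 15.26

Step 2: From DT = 12, DZ = 2, TZ = 13, by the inverse law of cosines:
  cos(∠TDZ) = (DT² + DZ² - TZ²) / (2·DT·DZ)
  ∠TDZ = 115.94°

Step 3: From DX = 7, DZ = 2, XZ = 7, by the inverse law of cosines:
  cos(∠XDZ) = (DX² + DZ² - XZ²) / (2·DX·DZ)
  ∠XDZ = 81.79°

Step 4: From XD = 7, XZ = 7, DZ = 2, by the inverse law of cosines:
  cos(∠DXZ) = (XD² + XZ² - DZ²) / (2·XD·XZ)
  ∠DXZ = 16.43°

Step 5: From ZD = 2, ZT = 13, DT = 12, by the inverse law of cosines:
  cos(∠DZT) = (ZD² + ZT² - DT²) / (2·ZD·ZT)
  ∠DZT = 56.1°

Step 6: From ZD = 2, ZX = 7, DX = 7, by the inverse law of cosines:
  cos(∠DZX) = (ZD² + ZX² - DX²) / (2·ZD·ZX)
  ∠DZX = 81.79°

Step 7: From TD = 12, TZ = 13, DZ = 2, by the inverse law of cosines:
  cos(∠DTZ) = (TD² + TZ² - DZ²) / (2·TD·TZ)
  ∠DTZ = 7.95°

Step 8: From ZS = 15.26, ZT = 13, ST = 8, by the inverse law of cosines:
  cos(∠SZT) = (ZS² + ZT² - ST²) / (2·ZS·ZT)
  ∠SZT = 31.61°

Step 9: From ST = 8, SZ = 15.26, TZ = 13, by the inverse law of cosines:
  cos(∠TSZ) = (ST² + SZ² - TZ²) / (2·ST·SZ)
  ∠TSZ = 58.39°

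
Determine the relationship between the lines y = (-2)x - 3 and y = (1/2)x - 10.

Slope of line 1: m1 = -2
Slope of line 2: m2 = 1/2
Two lines are perpendicular when the product of their slopes is -1 (negative reciprocals).
m1 * m2 = (-2) * (1/2) = -1, confirming perpendicularity.

Perpendicular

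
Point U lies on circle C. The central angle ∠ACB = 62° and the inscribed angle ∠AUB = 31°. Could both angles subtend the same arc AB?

By the inscribed angle theorem, if both angles subtend the same arc, the inscribed angle must be half the central angle.
Half of 62° = 31°, which equals the given inscribed angle of 31°.
Therefore, yes, they correspond to the same arc.

Yes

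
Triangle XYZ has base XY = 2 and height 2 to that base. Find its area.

Area = (1/2) * base * height
Area = (1/2) * 2 * 2
Area = 2

2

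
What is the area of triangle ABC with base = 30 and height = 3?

A triangle's area is half the area of a rectangle with the same base and height.
Area = (1/2) * 30 * 3 = 45.

45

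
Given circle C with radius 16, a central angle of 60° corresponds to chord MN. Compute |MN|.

Chord = 2(16) sin(30°) = 16

16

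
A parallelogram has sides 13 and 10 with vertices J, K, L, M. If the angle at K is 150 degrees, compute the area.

Area = a * b * sin(theta)
Area = 13 * 10 * sin(150 degrees)
Area = 130 * 1/2
Area = 65

65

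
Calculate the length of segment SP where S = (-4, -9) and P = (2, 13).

The horizontal distance is |2 - -4| = 6 and the vertical distance is |13 - -9| = 22.
By the Pythagorean theorem, d = sqrt(6^2 + 22^2) = sqrt(520) = 2*sqrt(130).

2*sqrt(130)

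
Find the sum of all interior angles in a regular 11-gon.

The sum of interior angles of an n-sided polygon is (n - 2) * 180.
For n = 11: (11 - 2) * 180 = 9 * 180 = 1620 degrees.

1620 degrees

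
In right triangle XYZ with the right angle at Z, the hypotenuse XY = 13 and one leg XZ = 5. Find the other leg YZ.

Rearranging the Pythagorean theorem to solve for the unknown leg:
leg^2 = hypotenuse^2 - known_leg^2 = 169 - 25 = 144
leg = sqrt(144) = 12.

12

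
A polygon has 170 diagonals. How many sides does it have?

Using d = n(n - 3)/2, we solve 170 = n(n - 3)/2.
So n(n - 3) = 340.
Testing n = 20: 20 * 17 = 340 = 340. Correct.
The polygon has 20 sides.

20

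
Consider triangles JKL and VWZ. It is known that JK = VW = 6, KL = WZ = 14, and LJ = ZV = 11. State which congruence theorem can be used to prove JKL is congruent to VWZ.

The given information matches SSS: All three pairs of corresponding sides are equal (Side-Side-Side).

SSS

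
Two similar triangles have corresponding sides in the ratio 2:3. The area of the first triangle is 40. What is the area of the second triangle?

The ratio of areas of similar triangles = (side ratio)^2.
Side ratio = 2:3, so area ratio = 4:9.
Area of the second triangle / Area of the first triangle = 9/4
Area of the second triangle = 40 * 9/4 = 90

90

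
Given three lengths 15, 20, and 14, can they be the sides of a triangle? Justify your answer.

Sort the sides: 14, 15, 20.
It suffices to check that the sum of the two smallest exceeds the largest:
14 + 15 = 29 > 20. ✓
Yes, a valid triangle can be formed.

Yes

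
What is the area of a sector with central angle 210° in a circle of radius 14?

Sector area = πr² × θ/360
= π × 14² × 7/12
= π × 196 × 7/12
= 343*pi/3

343*pi/3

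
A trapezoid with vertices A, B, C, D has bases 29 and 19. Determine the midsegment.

The midsegment (median) of a trapezoid connects the midpoints of the non-parallel sides.
Its length is the average of the two bases: (29 + 19) / 2 = 24.

24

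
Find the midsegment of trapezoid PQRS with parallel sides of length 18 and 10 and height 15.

The midsegment of a trapezoid = (base1 + base2) / 2
midsegment = (18 + 10) / 2
midsegment = 28 / 2
midsegment = 14

14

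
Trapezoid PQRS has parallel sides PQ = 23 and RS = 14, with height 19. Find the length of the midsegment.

midsegment = (23 + 14) / 2 = 37 / 2 = 37/2

37/2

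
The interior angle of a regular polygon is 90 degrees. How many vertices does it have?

The exterior angle is the supplement of the interior angle: 180 - 90 = 90 degrees.
Since the exterior angles of any convex polygon sum to 360 degrees, the number of sides is 360 / 90 = 4.

4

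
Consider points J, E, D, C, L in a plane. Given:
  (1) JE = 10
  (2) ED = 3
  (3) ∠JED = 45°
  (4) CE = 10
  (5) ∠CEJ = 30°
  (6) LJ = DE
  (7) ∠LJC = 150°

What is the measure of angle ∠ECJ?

Step 1: By the law of cosines on triangle CEJ: CJ² = 10² + 10² − 2·10·10·cos(30°) = 26.79, so CJ ≈ 5.18.
Step 2: By the inverse law of cosines on triangle ECJ: cos(∠ECJ) = (10² + 5.18² − 10²) / (2·10·5.18) = 26.79/103.53 = 0.2588, so ∠ECJ = 75°.

Therefore, the measure of angle ∠ECJ = 75°.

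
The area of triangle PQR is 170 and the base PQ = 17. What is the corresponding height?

Rearranging the area formula Area = (1/2) * base * height:
height = 2 * Area / base = 2 * 170 / 17 = 20.

20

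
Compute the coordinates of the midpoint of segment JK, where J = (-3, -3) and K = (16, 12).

The midpoint is the point halfway along the segment.
Move half the horizontal distance: -3 + (16 - -3)/2 = -3 + 19/2 = 13/2
Move half the vertical distance: -3 + (12 - -3)/2 = -3 + 15/2 = 9/2
Midpoint = (13/2, 9/2)

(13/2, 9/2)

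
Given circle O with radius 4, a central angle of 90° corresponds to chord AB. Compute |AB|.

Chord = 2(4) sin(45°) = 4*sqrt(2)

4*sqrt(2)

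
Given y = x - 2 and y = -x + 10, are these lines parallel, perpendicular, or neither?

Slope of line 1: m1 = 1
Slope of line 2: m2 = -1
m1 * m2 = -1, so perpendicular.

Perpendicular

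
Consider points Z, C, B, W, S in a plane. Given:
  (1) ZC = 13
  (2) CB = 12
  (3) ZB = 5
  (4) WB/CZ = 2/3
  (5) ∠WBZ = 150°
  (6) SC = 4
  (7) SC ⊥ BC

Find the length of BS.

Step 1: By the law of cosines on triangle BCS: BS² = 12² + 4² − 2·12·4·cos(90°) = 160, so BS = 4·√10.

Therefore, the length of BS = 4·√10.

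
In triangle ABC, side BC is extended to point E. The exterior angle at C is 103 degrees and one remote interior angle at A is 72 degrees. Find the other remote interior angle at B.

angle B = 103 - 72 = 31 degrees (exterior angle theorem).

31 degrees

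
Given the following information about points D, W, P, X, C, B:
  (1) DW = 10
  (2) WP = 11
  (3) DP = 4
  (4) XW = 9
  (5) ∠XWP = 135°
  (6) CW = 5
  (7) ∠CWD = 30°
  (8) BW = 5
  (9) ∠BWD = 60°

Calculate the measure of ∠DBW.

Step 1: By the law of cosines on triangle BWD: BD² = 5² + 10² − 2·5·10·cos(60°) = 75, so BD = 5·√3.
Step 2: By the inverse law of cosines on triangle DBW: cos(∠DBW) = ((5·√3)² + 5² − 10²) / (2·5·√3·5) = 0/86.6 = 0, so ∠DBW = 90°.

Therefore, the measure of angle ∠DBW = 90°.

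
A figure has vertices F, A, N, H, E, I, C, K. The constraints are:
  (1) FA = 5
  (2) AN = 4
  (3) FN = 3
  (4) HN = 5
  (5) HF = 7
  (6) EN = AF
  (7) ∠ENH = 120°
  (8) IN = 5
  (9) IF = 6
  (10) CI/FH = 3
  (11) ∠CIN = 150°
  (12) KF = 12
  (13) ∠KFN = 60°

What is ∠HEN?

From the given relations: EN = AF = 5.
Step 1: By the law of cosines on triangle ENH: EH² = 5² + 5² − 2·5·5·cos(120°) = 75, so EH = 5·√3.
Step 2: By the inverse law of cosines on triangle HEN: cos(∠HEN) = ((5·√3)² + 5² − 5²) / (2·5·√3·5) = 75/86.6 = 0.866, so ∠HEN = 30°.

Therefore, the measure of angle ∠HEN = 30°.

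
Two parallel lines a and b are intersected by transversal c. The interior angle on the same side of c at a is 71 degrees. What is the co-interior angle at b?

Co-interior angles (same-side interior) formed by parallel lines and a transversal are supplementary (sum to 180 degrees).
The given angle is 71 degrees.
The co-interior angle = 180 - 71 = 109 degrees.

109 degrees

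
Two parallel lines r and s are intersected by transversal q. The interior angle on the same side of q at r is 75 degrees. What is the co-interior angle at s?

Co-interior angles sum to 180: 180 - 75 = 105 degrees.

105 degrees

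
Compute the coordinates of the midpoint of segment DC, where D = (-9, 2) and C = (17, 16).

The midpoint is the average of the coordinates:
x: (-9 + 17)/2 = 4
y: (2 + 16)/2 = 9
Midpoint = (4, 9)

(4, 9)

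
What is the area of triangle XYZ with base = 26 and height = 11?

A triangle's area is half the area of a rectangle with the same base and height.
Area = (1/2) * 26 * 11 = 143.

143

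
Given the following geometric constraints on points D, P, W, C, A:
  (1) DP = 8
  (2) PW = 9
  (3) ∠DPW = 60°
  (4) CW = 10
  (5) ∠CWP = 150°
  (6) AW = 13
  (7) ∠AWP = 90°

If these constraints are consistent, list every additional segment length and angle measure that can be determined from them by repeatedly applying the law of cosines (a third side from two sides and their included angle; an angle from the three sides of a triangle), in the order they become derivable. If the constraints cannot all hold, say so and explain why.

The constraints are consistent. Derivable facts, in order:
After 1 step:
- DW = √73
- PA = 5·√10
- PC ≈ 18.35
After 2 steps:
- ∠APW = 55.3°
- ∠CPW = 15.81°
- ∠DWP = 54.18°
- ∠PAW = 34.7°
- ∠PCW = 14.19°
- ∠PDW = 65.82°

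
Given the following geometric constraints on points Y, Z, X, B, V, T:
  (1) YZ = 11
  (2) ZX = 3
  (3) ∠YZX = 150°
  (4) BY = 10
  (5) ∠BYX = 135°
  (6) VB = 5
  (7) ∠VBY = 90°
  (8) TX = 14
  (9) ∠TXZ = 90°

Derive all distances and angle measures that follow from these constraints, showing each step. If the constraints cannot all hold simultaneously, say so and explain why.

The constraints are consistent.

Step 1: From YZ = 11, ZX = 3, and ∠YZX = 150°, by the law of cosines:
  YX² = YZ² + ZX² - 2·YZ·ZX·cos(150°) = 121 + 9 + 57.16 = 187.2
  YX ≈ 13.68

Step 2: From YB = 10, BV = 5, and ∠YBV = 90°, by the law of cosines:
  YV² = YB² + BV² - 2·YB·BV·cos(90°) = 100 + 25 - 0 = 125
  YV = 5·√5

Step 3: From ZX = 3, XT = 14, and ∠ZXT = 90°, by the law of cosines:
  ZT² = ZX² + XT² - 2·ZX·XT·cos(90°) = 9 + 196 - 0 = 205
  ZT ≈ 14.32

Step 4: From XY = 13.68, YB = 10, and ∠XYB = 135°, by the law of cosines:
  XB² = XY² + YB² - 2·XY·YB·cos(135°) = 187.2 + 100 + 193.5 = 480.6
  XB ≈ 21.92

Step 5: From YB = 10, YV = 5·√5, BV = 5, by the inverse law of cosines:
  cos(∠BYV) = (YB² + YV² - BV²) / (2·YB·YV)
  ∠BYV = 26.57°

Step 6: From YX = 13.68, YZ = 11, XZ = 3, by the inverse law of cosines:
  cos(∠XYZ) = (YX² + YZ² - XZ²) / (2·YX·YZ)
  ∠XYZ = 6.29°

Step 7: From ZT = 14.32, ZX = 3, TX = 14, by the inverse law of cosines:
  cos(∠TZX) = (ZT² + ZX² - TX²) / (2·ZT·ZX)
  ∠TZX = 77.91°

Step 8: From XY = 13.68, XZ = 3, YZ = 11, by the inverse law of cosines:
  cos(∠YXZ) = (XY² + XZ² - YZ²) / (2·XY·XZ)
  ∠YXZ = 23.71°

Step 9: From VB = 5, VY = 5·√5, BY = 10, by the inverse law of cosines:
  cos(∠BVY) = (VB² + VY² - BY²) / (2·VB·VY)
  ∠BVY = 63.43°

Step 10: From TX = 14, TZ = 14.32, XZ = 3, by the inverse law of cosines:
  cos(∠XTZ) = (TX² + TZ² - XZ²) / (2·TX·TZ)
  ∠XTZ = 12.09°

Step 11: From XB = 21.92, XY = 13.68, BY = 10, by the inverse law of cosines:
  cos(∠BXY) = (XB² + XY² - BY²) / (2·XB·XY)
  ∠BXY = 18.82°

Step 12: From BX = 21.92, BY = 10, XY = 13.68, by the inverse law of cosines:
  cos(∠XBY) = (BX² + BY² - XY²) / (2·BX·BY)
  ∠XBY = 26.18°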